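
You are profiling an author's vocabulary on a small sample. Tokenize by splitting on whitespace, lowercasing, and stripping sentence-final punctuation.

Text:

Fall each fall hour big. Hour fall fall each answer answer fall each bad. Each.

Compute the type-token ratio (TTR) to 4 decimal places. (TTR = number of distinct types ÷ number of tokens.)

0.4000

N = 15 tokens, V = 6 types.
TTR = V / N = 6 / 15 = 0.4000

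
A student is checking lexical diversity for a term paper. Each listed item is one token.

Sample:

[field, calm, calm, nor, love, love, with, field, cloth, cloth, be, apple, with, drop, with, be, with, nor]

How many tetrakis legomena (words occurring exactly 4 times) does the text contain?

1

Frequencies: with:4, field:2, calm:2, nor:2, love:2, cloth:2, be:2, apple:1, drop:1
Words with frequency 4: with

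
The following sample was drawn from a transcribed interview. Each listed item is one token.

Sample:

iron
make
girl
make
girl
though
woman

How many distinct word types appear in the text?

5

Distinct types: {girl, iron, make, though, woman}
V = 5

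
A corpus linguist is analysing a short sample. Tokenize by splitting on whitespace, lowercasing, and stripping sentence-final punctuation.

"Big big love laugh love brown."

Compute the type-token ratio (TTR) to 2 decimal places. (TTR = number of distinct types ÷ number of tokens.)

N = 6 tokens, V = 4 types.
TTR = V / N = 4 / 6 = 0.67

0.67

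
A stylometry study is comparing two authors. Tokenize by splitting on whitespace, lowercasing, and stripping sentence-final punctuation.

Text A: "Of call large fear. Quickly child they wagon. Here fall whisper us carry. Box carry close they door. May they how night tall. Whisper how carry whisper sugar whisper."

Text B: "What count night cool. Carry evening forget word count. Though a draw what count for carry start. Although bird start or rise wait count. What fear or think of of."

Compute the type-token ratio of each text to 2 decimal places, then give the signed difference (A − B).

0.02

TTR(A) = 21/29 = 0.72
TTR(B) = 21/30 = 0.70
Difference = 0.72 − 0.70 = 0.02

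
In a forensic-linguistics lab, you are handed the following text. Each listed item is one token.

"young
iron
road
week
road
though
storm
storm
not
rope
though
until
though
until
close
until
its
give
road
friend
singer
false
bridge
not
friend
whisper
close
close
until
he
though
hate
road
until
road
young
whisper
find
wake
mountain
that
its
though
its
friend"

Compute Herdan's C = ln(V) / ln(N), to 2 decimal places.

0.82

N = 45, V = 23.
ln(V) = 3.135494, ln(N) = 3.806662
C = 3.135494 / 3.806662 = 0.82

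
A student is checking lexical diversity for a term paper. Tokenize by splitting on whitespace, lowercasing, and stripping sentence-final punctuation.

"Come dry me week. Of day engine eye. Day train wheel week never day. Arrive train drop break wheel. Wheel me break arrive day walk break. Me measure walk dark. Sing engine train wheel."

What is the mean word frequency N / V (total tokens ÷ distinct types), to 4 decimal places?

1.8889

N = 34 tokens, V = 18 types.
Mean frequency = N / V = 34 / 18 = 1.8889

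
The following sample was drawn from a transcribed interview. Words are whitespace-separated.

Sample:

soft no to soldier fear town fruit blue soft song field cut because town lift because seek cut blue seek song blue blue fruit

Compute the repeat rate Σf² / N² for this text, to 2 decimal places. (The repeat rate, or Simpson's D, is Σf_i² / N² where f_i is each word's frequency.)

0.09

Frequencies: blue:4, soft:2, town:2, fruit:2, song:2, cut:2, because:2, seek:2, no:1, to:1, soldier:1, fear:1, field:1, lift:1
Σf² = 50; N² = 576
Repeat rate = 50 / 576 = 0.09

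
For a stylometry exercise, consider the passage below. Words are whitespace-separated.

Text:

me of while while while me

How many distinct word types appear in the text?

3

Distinct types: {me, of, while}
V = 3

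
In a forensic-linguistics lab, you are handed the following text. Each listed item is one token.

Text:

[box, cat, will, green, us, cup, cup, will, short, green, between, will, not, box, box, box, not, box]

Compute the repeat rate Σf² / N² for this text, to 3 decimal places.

0.154

Frequencies: box:5, will:3, green:2, cup:2, not:2, cat:1, us:1, short:1, between:1
Σf² = 50; N² = 324
Repeat rate = 50 / 324 = 0.154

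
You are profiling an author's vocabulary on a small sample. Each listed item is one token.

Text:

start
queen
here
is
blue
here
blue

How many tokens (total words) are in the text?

7

Tokens: start, queen, here, is, blue, here, blue
N = 7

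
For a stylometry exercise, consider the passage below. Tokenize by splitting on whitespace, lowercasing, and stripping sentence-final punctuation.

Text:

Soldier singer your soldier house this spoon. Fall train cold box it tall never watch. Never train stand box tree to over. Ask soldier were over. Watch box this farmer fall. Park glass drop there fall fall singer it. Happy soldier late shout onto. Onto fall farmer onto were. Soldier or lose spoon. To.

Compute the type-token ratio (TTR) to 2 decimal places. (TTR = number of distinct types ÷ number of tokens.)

N = 54 tokens, V = 31 types.
TTR = V / N = 31 / 54 = 0.57

0.57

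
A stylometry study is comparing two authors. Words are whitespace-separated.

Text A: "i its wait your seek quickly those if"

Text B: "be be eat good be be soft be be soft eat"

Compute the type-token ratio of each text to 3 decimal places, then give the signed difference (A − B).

TTR(A) = 8/8 = 1.000
TTR(B) = 4/11 = 0.364
Difference = 1.000 − 0.364 = 0.636

0.636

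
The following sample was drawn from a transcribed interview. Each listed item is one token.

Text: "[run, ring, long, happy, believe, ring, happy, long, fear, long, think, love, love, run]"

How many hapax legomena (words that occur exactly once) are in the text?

3

Frequencies: long:3, run:2, ring:2, happy:2, love:2, believe:1, fear:1, think:1
Hapax (freq=1): believe, fear, think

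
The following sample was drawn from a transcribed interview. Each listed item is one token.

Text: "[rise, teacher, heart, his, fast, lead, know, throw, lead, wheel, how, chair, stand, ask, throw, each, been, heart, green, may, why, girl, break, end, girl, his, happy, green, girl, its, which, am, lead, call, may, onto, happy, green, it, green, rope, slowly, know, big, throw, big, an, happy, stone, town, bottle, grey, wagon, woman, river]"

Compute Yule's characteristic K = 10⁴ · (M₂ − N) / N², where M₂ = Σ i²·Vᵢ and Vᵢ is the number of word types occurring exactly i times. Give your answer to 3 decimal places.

152.066

Frequencies: green:4, lead:3, throw:3, girl:3, happy:3, heart:2, his:2, know:2, may:2, big:2, rise:1, teacher:1, fast:1, wheel:1, how:1, chair:1, stand:1, ask:1, each:1, been:1, … (19 more, each freq 1)
N = 55. Frequency spectrum: V_1=29, V_2=5, V_3=4, V_4=1
M₂ = 1²·29 + 2²·5 + 3²·4 + 4²·1 = 101
K = 10000 × (101 − 55) / 55² = 152.066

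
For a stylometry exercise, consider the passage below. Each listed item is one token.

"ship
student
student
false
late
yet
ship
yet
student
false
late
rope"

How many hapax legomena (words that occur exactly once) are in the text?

Frequencies: student:3, ship:2, false:2, late:2, yet:2, rope:1
Hapax (freq=1): rope

1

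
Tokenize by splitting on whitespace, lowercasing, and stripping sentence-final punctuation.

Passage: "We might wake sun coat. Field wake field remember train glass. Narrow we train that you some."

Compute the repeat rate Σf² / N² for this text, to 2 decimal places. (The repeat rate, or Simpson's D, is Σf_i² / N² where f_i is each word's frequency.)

Frequencies: we:2, wake:2, field:2, train:2, might:1, sun:1, coat:1, remember:1, glass:1, narrow:1, that:1, you:1, some:1
Σf² = 25; N² = 289
Repeat rate = 25 / 289 = 0.09

0.09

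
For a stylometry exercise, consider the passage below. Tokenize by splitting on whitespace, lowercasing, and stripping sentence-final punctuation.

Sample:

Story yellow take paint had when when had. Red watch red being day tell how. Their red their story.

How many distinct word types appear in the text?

Distinct types: {being, day, had, how, paint, red, story, take, tell, their, watch, when, yellow}
V = 13

13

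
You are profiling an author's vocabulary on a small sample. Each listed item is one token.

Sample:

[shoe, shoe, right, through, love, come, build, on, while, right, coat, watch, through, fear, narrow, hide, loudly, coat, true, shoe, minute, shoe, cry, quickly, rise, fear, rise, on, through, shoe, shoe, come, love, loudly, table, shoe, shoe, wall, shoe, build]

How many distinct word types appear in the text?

Distinct types: {build, coat, come, cry, fear, hide, loudly, love, minute, narrow, on, quickly, right, rise, shoe, table, through, true, wall, watch, while}
V = 21

21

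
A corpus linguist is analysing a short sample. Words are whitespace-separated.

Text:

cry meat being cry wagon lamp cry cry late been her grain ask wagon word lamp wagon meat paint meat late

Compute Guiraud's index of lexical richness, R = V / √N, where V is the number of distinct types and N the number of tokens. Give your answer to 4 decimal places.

N = 21, V = 12.
√N = 4.582576
R = 12 / 4.582576 = 2.6186

2.6186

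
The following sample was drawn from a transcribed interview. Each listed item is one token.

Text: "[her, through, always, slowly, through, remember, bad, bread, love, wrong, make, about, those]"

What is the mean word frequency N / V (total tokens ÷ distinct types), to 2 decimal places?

1.08

N = 13 tokens, V = 12 types.
Mean frequency = N / V = 13 / 12 = 1.08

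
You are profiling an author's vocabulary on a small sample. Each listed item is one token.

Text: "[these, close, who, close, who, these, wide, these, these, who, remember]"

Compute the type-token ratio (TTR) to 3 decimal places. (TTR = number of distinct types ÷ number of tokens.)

0.455

N = 11 tokens, V = 5 types.
TTR = V / N = 5 / 11 = 0.455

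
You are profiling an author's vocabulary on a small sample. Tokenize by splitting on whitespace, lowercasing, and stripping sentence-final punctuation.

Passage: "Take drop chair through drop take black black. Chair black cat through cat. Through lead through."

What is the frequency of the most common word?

Frequencies: through:4, black:3, take:2, drop:2, chair:2, cat:2, lead:1
Most common: 'through' with frequency 4.

4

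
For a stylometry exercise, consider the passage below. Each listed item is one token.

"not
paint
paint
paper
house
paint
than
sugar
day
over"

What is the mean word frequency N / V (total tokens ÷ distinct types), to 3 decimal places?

N = 10 tokens, V = 8 types.
Mean frequency = N / V = 10 / 8 = 1.250

1.250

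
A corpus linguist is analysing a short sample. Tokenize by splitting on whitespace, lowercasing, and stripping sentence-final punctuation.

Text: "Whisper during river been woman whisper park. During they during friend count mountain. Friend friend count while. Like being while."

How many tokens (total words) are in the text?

Tokens: whisper, during, river, been, woman, whisper, park, during, they, during, friend, count, mountain, friend, friend, count, while, like, being, while
N = 20

20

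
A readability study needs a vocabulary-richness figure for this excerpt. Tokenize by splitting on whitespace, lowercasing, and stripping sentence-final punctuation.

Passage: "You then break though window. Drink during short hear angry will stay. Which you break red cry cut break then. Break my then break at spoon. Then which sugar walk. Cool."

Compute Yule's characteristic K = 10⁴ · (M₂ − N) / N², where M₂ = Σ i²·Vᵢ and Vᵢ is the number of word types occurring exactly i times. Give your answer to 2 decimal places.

374.61

Frequencies: break:5, then:4, you:2, which:2, though:1, window:1, drink:1, during:1, short:1, hear:1, angry:1, will:1, stay:1, red:1, cry:1, cut:1, my:1, at:1, spoon:1, sugar:1, … (2 more, each freq 1)
N = 31. Frequency spectrum: V_1=18, V_2=2, V_4=1, V_5=1
M₂ = 1²·18 + 2²·2 + 4²·1 + 5²·1 = 67
K = 10000 × (67 − 31) / 31² = 374.61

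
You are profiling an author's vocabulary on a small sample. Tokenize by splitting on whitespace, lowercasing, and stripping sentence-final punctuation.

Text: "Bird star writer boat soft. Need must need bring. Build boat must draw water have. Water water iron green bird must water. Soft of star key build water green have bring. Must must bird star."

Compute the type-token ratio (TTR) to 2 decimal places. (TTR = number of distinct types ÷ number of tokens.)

N = 35 tokens, V = 16 types.
TTR = V / N = 16 / 35 = 0.46

0.46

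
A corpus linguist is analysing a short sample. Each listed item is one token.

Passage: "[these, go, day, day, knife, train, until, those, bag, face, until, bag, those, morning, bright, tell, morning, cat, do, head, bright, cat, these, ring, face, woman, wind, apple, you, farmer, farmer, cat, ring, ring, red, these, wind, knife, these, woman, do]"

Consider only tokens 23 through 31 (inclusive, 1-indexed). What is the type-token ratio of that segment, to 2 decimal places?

0.89

Segment tokens 23–31: these, ring, face, woman, wind, apple, you, farmer, farmer
Segment N = 9, segment V = 8.
TTR = 8 / 9 = 0.89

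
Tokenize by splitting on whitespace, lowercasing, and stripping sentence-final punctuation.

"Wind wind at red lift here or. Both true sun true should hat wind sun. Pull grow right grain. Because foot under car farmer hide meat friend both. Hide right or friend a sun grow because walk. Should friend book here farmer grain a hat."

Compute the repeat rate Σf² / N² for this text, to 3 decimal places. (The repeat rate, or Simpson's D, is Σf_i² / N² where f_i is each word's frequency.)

Frequencies: wind:3, sun:3, friend:3, here:2, or:2, both:2, true:2, should:2, hat:2, grow:2, right:2, grain:2, because:2, farmer:2, hide:2, a:2, at:1, red:1, lift:1, pull:1, … (6 more, each freq 1)
Σf² = 89; N² = 2025
Repeat rate = 89 / 2025 = 0.044

0.044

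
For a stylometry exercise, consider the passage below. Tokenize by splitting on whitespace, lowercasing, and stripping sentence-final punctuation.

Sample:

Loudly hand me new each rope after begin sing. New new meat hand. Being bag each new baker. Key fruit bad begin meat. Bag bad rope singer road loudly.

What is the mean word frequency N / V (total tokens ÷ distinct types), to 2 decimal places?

1.61

N = 29 tokens, V = 18 types.
Mean frequency = N / V = 29 / 18 = 1.61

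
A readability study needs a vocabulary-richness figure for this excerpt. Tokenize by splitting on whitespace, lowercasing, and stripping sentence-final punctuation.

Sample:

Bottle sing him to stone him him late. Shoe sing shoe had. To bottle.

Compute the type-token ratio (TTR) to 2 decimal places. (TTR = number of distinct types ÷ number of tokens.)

N = 14 tokens, V = 8 types.
TTR = V / N = 8 / 14 = 0.57

0.57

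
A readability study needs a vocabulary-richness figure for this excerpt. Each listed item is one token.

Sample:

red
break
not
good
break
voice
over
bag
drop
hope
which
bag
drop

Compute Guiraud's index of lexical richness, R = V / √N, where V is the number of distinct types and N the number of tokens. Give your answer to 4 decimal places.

2.7735

N = 13, V = 10.
√N = 3.605551
R = 10 / 3.605551 = 2.7735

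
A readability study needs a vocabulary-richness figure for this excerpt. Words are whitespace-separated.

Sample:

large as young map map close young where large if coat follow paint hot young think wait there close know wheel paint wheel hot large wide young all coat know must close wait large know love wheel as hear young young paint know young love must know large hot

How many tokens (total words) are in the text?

Tokens: large, as, young, map, map, close, young, where, large, if, coat, follow, paint, hot, young, think, wait, there, close, know, wheel, paint, wheel, hot, large, wide, young, all, coat, know, must, close, wait, large, know, love, wheel, as, hear, young, young, paint, know, young, love, must, know, large, hot
N = 49

49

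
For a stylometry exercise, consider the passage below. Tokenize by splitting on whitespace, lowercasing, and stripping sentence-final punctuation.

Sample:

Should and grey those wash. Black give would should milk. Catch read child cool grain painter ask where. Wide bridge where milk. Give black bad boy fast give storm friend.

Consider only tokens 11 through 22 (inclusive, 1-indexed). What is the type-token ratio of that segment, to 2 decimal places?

Segment tokens 11–22: catch, read, child, cool, grain, painter, ask, where, wide, bridge, where, milk
Segment N = 12, segment V = 11.
TTR = 11 / 12 = 0.92

0.92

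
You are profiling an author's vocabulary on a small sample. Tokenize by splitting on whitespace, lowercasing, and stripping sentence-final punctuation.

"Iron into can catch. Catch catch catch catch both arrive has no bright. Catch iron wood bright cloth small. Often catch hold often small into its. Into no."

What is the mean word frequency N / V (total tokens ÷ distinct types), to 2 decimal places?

N = 28 tokens, V = 15 types.
Mean frequency = N / V = 28 / 15 = 1.87

1.87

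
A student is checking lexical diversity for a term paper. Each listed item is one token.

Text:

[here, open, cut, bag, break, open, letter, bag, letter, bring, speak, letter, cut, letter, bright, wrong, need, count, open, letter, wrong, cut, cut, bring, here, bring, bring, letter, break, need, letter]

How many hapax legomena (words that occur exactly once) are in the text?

Frequencies: letter:7, cut:4, bring:4, open:3, here:2, bag:2, break:2, wrong:2, need:2, speak:1, bright:1, count:1
Hapax (freq=1): bright, count, speak

3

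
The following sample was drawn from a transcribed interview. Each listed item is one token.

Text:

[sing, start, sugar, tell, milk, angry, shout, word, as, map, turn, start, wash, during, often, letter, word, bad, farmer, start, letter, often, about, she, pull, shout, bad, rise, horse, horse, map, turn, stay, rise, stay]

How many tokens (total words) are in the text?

Tokens: sing, start, sugar, tell, milk, angry, shout, word, as, map, turn, start, wash, during, often, letter, word, bad, farmer, start, letter, often, about, she, pull, shout, bad, rise, horse, horse, map, turn, stay, rise, stay
N = 35

35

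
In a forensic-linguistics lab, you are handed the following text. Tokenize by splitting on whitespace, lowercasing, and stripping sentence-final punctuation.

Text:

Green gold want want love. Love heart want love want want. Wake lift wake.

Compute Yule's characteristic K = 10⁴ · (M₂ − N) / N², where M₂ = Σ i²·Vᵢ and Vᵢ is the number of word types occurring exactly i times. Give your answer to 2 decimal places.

1428.57

Frequencies: want:5, love:3, wake:2, green:1, gold:1, heart:1, lift:1
N = 14. Frequency spectrum: V_1=4, V_2=1, V_3=1, V_5=1
M₂ = 1²·4 + 2²·1 + 3²·1 + 5²·1 = 42
K = 10000 × (42 − 14) / 14² = 1428.57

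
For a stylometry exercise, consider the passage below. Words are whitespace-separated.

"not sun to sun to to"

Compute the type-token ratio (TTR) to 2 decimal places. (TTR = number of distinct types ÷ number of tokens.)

0.50

N = 6 tokens, V = 3 types.
TTR = V / N = 3 / 6 = 0.50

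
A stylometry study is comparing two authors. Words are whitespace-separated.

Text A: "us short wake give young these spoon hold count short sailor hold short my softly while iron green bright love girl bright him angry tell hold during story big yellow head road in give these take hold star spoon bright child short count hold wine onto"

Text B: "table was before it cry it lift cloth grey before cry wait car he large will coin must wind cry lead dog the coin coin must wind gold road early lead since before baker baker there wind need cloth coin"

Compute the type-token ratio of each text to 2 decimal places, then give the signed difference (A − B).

0.07

TTR(A) = 33/46 = 0.72
TTR(B) = 26/40 = 0.65
Difference = 0.72 − 0.65 = 0.07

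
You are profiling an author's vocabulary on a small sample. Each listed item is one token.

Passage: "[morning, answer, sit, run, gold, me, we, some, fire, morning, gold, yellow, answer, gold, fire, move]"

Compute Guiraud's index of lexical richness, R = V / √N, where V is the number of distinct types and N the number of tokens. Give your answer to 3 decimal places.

N = 16, V = 11.
√N = 4.000000
R = 11 / 4.000000 = 2.750

2.750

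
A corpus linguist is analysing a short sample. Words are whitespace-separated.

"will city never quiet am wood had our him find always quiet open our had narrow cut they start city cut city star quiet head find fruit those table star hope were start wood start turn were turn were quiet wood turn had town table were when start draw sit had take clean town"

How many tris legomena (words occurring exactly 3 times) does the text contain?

3

Frequencies: quiet:4, had:4, start:4, were:4, city:3, wood:3, turn:3, our:2, find:2, cut:2, star:2, table:2, town:2, will:1, never:1, am:1, him:1, always:1, open:1, narrow:1, … (10 more, each freq 1)
Words with frequency 3: city, turn, wood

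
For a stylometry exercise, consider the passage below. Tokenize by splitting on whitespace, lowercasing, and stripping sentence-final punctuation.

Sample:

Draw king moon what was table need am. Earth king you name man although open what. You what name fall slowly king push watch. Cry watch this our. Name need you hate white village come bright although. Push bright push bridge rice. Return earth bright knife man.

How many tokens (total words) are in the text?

Tokens: draw, king, moon, what, was, table, need, am, earth, king, you, name, man, although, open, what, you, what, name, fall, slowly, king, push, watch, cry, watch, this, our, name, need, you, hate, white, village, come, bright, although, push, bright, push, bridge, rice, return, earth, bright, knife, man
N = 47

47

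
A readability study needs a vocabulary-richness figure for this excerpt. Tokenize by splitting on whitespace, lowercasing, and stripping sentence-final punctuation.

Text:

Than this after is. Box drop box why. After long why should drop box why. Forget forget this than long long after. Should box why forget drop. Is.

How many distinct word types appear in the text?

10

Distinct types: {after, box, drop, forget, is, long, should, than, this, why}
V = 10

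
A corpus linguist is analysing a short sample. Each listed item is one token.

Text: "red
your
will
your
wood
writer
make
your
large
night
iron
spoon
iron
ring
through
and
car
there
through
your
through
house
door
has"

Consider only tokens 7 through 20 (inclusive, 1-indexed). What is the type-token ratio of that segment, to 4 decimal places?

0.7857

Segment tokens 7–20: make, your, large, night, iron, spoon, iron, ring, through, and, car, there, through, your
Segment N = 14, segment V = 11.
TTR = 11 / 14 = 0.7857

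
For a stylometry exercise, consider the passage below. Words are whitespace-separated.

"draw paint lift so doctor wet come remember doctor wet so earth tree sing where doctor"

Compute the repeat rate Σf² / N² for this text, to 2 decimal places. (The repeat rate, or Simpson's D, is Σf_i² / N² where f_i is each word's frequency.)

0.10

Frequencies: doctor:3, so:2, wet:2, draw:1, paint:1, lift:1, come:1, remember:1, earth:1, tree:1, sing:1, where:1
Σf² = 26; N² = 256
Repeat rate = 26 / 256 = 0.10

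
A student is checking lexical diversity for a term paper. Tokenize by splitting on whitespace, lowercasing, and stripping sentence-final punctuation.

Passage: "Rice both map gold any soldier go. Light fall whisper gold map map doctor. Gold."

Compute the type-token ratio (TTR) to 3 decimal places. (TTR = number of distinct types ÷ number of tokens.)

N = 15 tokens, V = 11 types.
TTR = V / N = 11 / 15 = 0.733

0.733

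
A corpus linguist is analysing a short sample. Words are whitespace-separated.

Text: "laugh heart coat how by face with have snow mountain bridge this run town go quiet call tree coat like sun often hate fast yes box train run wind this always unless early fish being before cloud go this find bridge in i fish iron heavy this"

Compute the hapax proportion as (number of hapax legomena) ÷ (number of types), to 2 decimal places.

0.85

Frequencies: this:4, coat:2, bridge:2, run:2, go:2, fish:2, laugh:1, heart:1, how:1, by:1, face:1, with:1, have:1, snow:1, mountain:1, town:1, quiet:1, call:1, tree:1, like:1, … (19 more, each freq 1)
Hapax count = 33; type count = 39.
Ratio = 33 / 39 = 0.85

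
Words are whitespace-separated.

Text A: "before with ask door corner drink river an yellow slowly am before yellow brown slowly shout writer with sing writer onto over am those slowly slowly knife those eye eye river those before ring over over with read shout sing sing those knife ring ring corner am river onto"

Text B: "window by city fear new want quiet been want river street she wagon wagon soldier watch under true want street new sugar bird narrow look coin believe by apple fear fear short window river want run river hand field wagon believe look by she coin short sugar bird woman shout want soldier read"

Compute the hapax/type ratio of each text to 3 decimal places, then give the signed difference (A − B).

A: hapax=6, V=22, ratio=0.273
B: hapax=14, V=30, ratio=0.467
Difference = 0.273 − 0.467 = -0.194

-0.194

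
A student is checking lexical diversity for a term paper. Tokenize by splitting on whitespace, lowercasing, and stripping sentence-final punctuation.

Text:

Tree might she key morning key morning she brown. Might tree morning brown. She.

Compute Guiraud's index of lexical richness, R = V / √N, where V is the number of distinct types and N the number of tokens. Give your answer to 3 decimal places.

N = 14, V = 6.
√N = 3.741657
R = 6 / 3.741657 = 1.604

1.604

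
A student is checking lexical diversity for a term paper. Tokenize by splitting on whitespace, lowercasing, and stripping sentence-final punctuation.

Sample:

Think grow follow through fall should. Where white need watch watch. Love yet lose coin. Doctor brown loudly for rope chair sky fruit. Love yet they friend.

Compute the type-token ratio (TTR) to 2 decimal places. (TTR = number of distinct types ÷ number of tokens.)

0.89

N = 27 tokens, V = 24 types.
TTR = V / N = 24 / 27 = 0.89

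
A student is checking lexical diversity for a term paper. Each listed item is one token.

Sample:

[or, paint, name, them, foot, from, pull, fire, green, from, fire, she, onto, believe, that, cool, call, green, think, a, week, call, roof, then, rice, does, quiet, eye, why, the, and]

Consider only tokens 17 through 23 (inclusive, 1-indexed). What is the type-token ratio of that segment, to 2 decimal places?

Segment tokens 17–23: call, green, think, a, week, call, roof
Segment N = 7, segment V = 6.
TTR = 6 / 7 = 0.86

0.86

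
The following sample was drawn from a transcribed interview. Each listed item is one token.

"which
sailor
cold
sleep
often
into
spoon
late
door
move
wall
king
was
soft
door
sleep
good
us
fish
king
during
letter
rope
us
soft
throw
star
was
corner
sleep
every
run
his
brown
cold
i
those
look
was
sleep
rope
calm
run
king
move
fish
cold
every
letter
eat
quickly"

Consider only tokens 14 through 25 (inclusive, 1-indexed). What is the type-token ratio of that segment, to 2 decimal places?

Segment tokens 14–25: soft, door, sleep, good, us, fish, king, during, letter, rope, us, soft
Segment N = 12, segment V = 10.
TTR = 10 / 12 = 0.83

0.83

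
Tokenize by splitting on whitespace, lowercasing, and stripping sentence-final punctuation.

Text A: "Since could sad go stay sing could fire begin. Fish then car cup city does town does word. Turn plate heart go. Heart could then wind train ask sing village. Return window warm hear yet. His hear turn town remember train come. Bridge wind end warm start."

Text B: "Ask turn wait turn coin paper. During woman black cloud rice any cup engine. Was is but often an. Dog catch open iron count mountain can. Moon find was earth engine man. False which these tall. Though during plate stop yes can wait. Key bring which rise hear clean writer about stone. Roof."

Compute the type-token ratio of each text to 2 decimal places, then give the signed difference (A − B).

-0.15

TTR(A) = 34/47 = 0.72
TTR(B) = 46/53 = 0.87
Difference = 0.72 − 0.87 = -0.15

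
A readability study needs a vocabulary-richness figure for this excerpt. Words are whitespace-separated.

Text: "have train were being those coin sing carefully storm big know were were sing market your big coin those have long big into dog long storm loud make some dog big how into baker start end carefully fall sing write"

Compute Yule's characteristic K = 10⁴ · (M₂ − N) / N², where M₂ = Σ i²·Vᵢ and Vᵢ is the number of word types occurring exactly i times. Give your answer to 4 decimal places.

250.0000

Frequencies: big:4, were:3, sing:3, have:2, those:2, coin:2, carefully:2, storm:2, long:2, into:2, dog:2, train:1, being:1, know:1, market:1, your:1, loud:1, make:1, some:1, how:1, … (5 more, each freq 1)
N = 40. Frequency spectrum: V_1=14, V_2=8, V_3=2, V_4=1
M₂ = 1²·14 + 2²·8 + 3²·2 + 4²·1 = 80
K = 10000 × (80 − 40) / 40² = 250.0000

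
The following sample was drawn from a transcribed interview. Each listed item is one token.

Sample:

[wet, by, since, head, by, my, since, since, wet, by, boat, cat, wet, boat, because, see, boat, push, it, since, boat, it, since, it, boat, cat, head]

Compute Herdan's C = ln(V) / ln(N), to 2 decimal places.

0.73

N = 27, V = 11.
ln(V) = 2.397895, ln(N) = 3.295837
C = 2.397895 / 3.295837 = 0.73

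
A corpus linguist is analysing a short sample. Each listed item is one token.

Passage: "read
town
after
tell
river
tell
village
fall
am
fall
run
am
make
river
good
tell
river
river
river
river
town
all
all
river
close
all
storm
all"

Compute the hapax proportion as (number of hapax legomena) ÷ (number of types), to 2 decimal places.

Frequencies: river:7, all:4, tell:3, town:2, fall:2, am:2, read:1, after:1, village:1, run:1, make:1, good:1, close:1, storm:1
Hapax count = 8; type count = 14.
Ratio = 8 / 14 = 0.57

0.57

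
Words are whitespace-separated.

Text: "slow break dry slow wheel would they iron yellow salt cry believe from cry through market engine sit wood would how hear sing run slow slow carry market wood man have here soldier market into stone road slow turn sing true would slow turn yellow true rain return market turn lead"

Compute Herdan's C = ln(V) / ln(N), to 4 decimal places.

N = 51, V = 34.
ln(V) = 3.526361, ln(N) = 3.931826
C = 3.526361 / 3.931826 = 0.8969

0.8969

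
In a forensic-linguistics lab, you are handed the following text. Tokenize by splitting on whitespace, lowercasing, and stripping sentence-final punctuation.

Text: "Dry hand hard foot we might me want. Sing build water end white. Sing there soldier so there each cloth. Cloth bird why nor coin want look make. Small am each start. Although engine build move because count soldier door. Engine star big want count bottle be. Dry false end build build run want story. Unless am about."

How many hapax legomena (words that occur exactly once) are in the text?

30

Frequencies: want:4, build:4, dry:2, sing:2, end:2, there:2, soldier:2, each:2, cloth:2, am:2, engine:2, count:2, hand:1, hard:1, foot:1, we:1, might:1, me:1, water:1, white:1, … (22 more, each freq 1)
Hapax (freq=1): about, although, be, because, big, bird, bottle, coin, door, false, foot, hand, hard, look, make, me, might, move, nor, run, small, so, star, start, story, unless, water, we, white, why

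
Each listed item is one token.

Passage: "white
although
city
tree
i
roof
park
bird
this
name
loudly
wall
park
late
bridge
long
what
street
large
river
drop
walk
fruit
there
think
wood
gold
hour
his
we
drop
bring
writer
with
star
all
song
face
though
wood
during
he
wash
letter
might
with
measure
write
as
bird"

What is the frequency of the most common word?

Frequencies: park:2, bird:2, drop:2, wood:2, with:2, white:1, although:1, city:1, tree:1, i:1, roof:1, this:1, name:1, loudly:1, wall:1, late:1, bridge:1, long:1, what:1, street:1, … (25 more, each freq 1)
Most common: 'park' with frequency 2.

2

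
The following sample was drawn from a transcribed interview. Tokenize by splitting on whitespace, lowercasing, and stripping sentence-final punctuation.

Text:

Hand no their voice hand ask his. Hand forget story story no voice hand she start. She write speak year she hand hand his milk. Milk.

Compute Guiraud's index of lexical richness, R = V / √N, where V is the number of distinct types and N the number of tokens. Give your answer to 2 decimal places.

2.75

N = 26, V = 14.
√N = 5.099020
R = 14 / 5.099020 = 2.75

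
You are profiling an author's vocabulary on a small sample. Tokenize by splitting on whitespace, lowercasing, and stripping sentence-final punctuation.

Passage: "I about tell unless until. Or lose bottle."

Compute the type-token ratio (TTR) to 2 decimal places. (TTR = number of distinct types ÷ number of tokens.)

N = 8 tokens, V = 8 types.
TTR = V / N = 8 / 8 = 1.00

1.00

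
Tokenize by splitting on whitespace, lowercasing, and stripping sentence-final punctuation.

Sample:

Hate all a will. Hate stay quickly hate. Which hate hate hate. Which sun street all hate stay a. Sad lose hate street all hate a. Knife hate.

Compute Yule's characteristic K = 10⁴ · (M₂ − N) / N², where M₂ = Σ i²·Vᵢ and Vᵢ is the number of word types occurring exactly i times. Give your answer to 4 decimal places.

Frequencies: hate:10, all:3, a:3, stay:2, which:2, street:2, will:1, quickly:1, sun:1, sad:1, lose:1, knife:1
N = 28. Frequency spectrum: V_1=6, V_2=3, V_3=2, V_10=1
M₂ = 1²·6 + 2²·3 + 3²·2 + 10²·1 = 136
K = 10000 × (136 − 28) / 28² = 1377.5510

1377.5510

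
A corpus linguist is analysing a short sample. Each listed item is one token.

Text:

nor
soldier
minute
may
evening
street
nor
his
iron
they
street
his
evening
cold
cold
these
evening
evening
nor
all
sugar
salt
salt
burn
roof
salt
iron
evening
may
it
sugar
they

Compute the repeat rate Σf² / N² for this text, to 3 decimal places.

Frequencies: evening:5, nor:3, salt:3, may:2, street:2, his:2, iron:2, they:2, cold:2, sugar:2, soldier:1, minute:1, these:1, all:1, burn:1, roof:1, it:1
Σf² = 78; N² = 1024
Repeat rate = 78 / 1024 = 0.076

0.076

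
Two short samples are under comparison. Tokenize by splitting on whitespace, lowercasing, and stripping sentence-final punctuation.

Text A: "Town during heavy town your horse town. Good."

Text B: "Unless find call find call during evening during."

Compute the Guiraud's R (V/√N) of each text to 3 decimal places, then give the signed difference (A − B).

A: V=6, N=8, R=2.121
B: V=5, N=8, R=1.768
Difference = 2.121 − 1.768 = 0.353

0.353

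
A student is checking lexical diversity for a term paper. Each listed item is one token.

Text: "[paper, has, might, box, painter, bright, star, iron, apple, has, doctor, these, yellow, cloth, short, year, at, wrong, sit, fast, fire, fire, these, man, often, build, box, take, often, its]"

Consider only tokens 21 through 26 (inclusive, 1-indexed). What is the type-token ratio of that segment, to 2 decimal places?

0.83

Segment tokens 21–26: fire, fire, these, man, often, build
Segment N = 6, segment V = 5.
TTR = 5 / 6 = 0.83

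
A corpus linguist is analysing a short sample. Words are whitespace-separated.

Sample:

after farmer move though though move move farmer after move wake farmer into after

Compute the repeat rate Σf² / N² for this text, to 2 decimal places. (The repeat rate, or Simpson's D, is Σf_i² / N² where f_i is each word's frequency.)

0.20

Frequencies: move:4, after:3, farmer:3, though:2, wake:1, into:1
Σf² = 40; N² = 196
Repeat rate = 40 / 196 = 0.20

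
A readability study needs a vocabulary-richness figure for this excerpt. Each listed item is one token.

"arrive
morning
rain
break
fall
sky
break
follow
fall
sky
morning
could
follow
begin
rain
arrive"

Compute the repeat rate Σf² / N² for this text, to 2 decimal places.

0.12

Frequencies: arrive:2, morning:2, rain:2, break:2, fall:2, sky:2, follow:2, could:1, begin:1
Σf² = 30; N² = 256
Repeat rate = 30 / 256 = 0.12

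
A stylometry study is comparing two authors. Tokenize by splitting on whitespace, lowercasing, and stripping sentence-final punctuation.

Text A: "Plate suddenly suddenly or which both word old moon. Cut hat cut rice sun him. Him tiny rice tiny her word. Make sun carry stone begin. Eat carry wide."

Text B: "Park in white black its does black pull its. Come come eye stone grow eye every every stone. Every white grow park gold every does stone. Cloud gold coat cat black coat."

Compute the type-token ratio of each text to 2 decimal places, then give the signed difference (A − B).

0.22

TTR(A) = 21/29 = 0.72
TTR(B) = 16/32 = 0.50
Difference = 0.72 − 0.50 = 0.22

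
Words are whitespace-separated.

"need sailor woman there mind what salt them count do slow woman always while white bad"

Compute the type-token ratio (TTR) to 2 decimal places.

N = 16 tokens, V = 15 types.
TTR = V / N = 15 / 16 = 0.94

0.94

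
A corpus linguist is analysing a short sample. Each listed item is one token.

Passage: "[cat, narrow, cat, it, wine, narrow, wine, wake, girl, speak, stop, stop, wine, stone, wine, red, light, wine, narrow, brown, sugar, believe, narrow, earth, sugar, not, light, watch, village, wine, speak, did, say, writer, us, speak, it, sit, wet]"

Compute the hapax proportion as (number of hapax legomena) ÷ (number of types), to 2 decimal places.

0.67

Frequencies: wine:6, narrow:4, speak:3, cat:2, it:2, stop:2, light:2, sugar:2, wake:1, girl:1, stone:1, red:1, brown:1, believe:1, earth:1, not:1, watch:1, village:1, did:1, say:1, … (4 more, each freq 1)
Hapax count = 16; type count = 24.
Ratio = 16 / 24 = 0.67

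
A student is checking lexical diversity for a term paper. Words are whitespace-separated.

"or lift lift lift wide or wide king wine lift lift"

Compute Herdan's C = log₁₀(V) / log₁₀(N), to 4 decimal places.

0.6712

N = 11, V = 5.
log₁₀(V) = 0.698970, log₁₀(N) = 1.041393
C = 0.698970 / 1.041393 = 0.6712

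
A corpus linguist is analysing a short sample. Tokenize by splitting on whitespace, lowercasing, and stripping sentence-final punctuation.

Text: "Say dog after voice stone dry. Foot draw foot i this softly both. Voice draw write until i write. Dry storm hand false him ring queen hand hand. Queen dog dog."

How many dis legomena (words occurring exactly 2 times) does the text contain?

7

Frequencies: dog:3, hand:3, voice:2, dry:2, foot:2, draw:2, i:2, write:2, queen:2, say:1, after:1, stone:1, this:1, softly:1, both:1, until:1, storm:1, false:1, him:1, ring:1
Words with frequency 2: draw, dry, foot, i, queen, voice, write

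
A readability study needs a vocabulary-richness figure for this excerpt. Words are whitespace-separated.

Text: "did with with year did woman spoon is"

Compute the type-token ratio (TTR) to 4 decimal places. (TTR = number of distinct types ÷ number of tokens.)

0.7500

N = 8 tokens, V = 6 types.
TTR = V / N = 6 / 8 = 0.7500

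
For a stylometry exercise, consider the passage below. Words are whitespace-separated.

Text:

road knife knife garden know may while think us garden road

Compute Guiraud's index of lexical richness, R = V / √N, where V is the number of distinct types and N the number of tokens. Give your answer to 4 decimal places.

N = 11, V = 8.
√N = 3.316625
R = 8 / 3.316625 = 2.4121

2.4121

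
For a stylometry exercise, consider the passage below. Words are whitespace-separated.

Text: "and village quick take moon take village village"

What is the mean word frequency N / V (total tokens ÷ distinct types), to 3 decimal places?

1.600

N = 8 tokens, V = 5 types.
Mean frequency = N / V = 8 / 5 = 1.600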